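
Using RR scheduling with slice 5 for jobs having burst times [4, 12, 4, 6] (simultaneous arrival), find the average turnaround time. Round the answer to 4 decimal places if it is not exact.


Time quantum = 5
Execution trace:
  J1 runs 4 units, time = 4
  J2 runs 5 units, time = 9
  J3 runs 4 units, time = 13
  J4 runs 5 units, time = 18
  J2 runs 5 units, time = 23
  J4 runs 1 units, time = 24
  J2 runs 2 units, time = 26
Finish times: [4, 26, 13, 24]
Average turnaround = 67/4 = 16.75

16.75


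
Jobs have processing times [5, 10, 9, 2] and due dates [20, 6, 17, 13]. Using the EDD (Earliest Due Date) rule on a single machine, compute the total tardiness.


Sort by due date (EDD order): [(10, 6), (2, 13), (9, 17), (5, 20)]
Compute completion times and tardiness:
  Job 1: p=10, d=6, C=10, tardiness=max(0,10-6)=4
  Job 2: p=2, d=13, C=12, tardiness=max(0,12-13)=0
  Job 3: p=9, d=17, C=21, tardiness=max(0,21-17)=4
  Job 4: p=5, d=20, C=26, tardiness=max(0,26-20)=6
Total tardiness = 14

14


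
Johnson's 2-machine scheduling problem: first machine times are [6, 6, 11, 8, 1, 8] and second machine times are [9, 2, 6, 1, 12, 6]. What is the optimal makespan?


Apply Johnson's rule:
  Group 1 (a <= b): [(5, 1, 12), (1, 6, 9)]
  Group 2 (a > b): [(3, 11, 6), (6, 8, 6), (2, 6, 2), (4, 8, 1)]
Optimal job order: [5, 1, 3, 6, 2, 4]
Schedule:
  Job 5: M1 done at 1, M2 done at 13
  Job 1: M1 done at 7, M2 done at 22
  Job 3: M1 done at 18, M2 done at 28
  Job 6: M1 done at 26, M2 done at 34
  Job 2: M1 done at 32, M2 done at 36
  Job 4: M1 done at 40, M2 done at 41
Makespan = 41

41


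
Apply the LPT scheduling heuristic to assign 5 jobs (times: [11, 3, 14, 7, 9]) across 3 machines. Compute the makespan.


Sort jobs in decreasing order (LPT): [14, 11, 9, 7, 3]
Assign each job to the least loaded machine:
  Machine 1: jobs [14], load = 14
  Machine 2: jobs [11, 3], load = 14
  Machine 3: jobs [9, 7], load = 16
Makespan = max load = 16

16


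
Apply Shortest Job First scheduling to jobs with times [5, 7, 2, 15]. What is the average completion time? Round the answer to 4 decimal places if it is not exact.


SJF order (ascending): [2, 5, 7, 15]
Completion times:
  Job 1: burst=2, C=2
  Job 2: burst=5, C=7
  Job 3: burst=7, C=14
  Job 4: burst=15, C=29
Average completion = 52/4 = 13.0

13.0


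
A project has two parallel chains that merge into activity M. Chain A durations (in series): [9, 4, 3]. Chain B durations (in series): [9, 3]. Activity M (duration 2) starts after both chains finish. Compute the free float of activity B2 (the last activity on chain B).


ES(B2) = sum of predecessors on chain B = 9
EF(B2) = ES + duration = 9 + 3 = 12
Successor of B2 is M. ES(M) = max(sum(A), sum(B)) = max(16, 12) = 16
Free float = ES(successor) - EF(current) = 16 - 12 = 4

4


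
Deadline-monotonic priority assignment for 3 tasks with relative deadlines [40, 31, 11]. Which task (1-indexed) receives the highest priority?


Sort tasks by relative deadline (ascending):
  Task 3: deadline = 11
  Task 2: deadline = 31
  Task 1: deadline = 40
Priority order (highest first): [3, 2, 1]
Highest priority task = 3

3


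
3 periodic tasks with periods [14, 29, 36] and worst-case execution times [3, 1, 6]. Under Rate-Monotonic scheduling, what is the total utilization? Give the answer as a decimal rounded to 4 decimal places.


Compute individual utilizations (exact fractions):
  Task 1: C/T = 3/14 (approx. 0.2143)
  Task 2: C/T = 1/29 (approx. 0.0345)
  Task 3: C/T = 6/36 = 1/6 (approx. 0.1667)
Total utilization U = 3/14 + 1/29 + 1/6 = 253/609
Rounded to 4 decimal places: U = 0.4154
RM (Liu & Layland) bound for 3 tasks = 0.779763; compare with U = 253/609 (approx. 0.415435)
U <= bound, so schedulable by RM sufficient condition.

0.4154


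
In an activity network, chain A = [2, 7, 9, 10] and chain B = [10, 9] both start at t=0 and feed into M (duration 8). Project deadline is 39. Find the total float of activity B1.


Forward pass: ES(B1) = sum of predecessors on chain B = 0
EF = ES + duration = 0 + 10 = 10
Backward pass: LF(M) = deadline = 39; LS(M) = 39 - 8 = 31
LF(B1) = LS(M) - sum(successors on chain B) = 31 - 9 = 22
LS = LF - duration = 22 - 10 = 12
Total float = LS - ES = 12 - 0 = 12

12


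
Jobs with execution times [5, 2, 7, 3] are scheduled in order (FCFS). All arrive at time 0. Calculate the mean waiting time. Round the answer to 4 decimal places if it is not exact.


FCFS order (as given): [5, 2, 7, 3]
Waiting times:
  Job 1: wait = 0
  Job 2: wait = 5
  Job 3: wait = 7
  Job 4: wait = 14
Sum of waiting times = 26
Average waiting time = 26/4 = 6.5

6.5


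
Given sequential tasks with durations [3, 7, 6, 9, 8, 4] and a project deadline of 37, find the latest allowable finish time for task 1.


LF(activity 1) = deadline - sum of successor durations
Successors: activities 2 through 6 with durations [7, 6, 9, 8, 4]
Sum of successor durations = 34
LF = 37 - 34 = 3

3


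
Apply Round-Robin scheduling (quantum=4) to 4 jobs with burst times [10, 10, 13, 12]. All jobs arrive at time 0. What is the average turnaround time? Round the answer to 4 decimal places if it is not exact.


Time quantum = 4
Execution trace:
  J1 runs 4 units, time = 4
  J2 runs 4 units, time = 8
  J3 runs 4 units, time = 12
  J4 runs 4 units, time = 16
  J1 runs 4 units, time = 20
  J2 runs 4 units, time = 24
  J3 runs 4 units, time = 28
  J4 runs 4 units, time = 32
  J1 runs 2 units, time = 34
  J2 runs 2 units, time = 36
  J3 runs 4 units, time = 40
  J4 runs 4 units, time = 44
  J3 runs 1 units, time = 45
Finish times: [34, 36, 45, 44]
Average turnaround = 159/4 = 39.75

39.75


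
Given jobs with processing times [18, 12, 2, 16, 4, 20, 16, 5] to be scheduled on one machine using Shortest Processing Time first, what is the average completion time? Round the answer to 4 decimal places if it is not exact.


Sort jobs by processing time (SPT order): [2, 4, 5, 12, 16, 16, 18, 20]
Compute completion times sequentially:
  Job 1: processing = 2, completes at 2
  Job 2: processing = 4, completes at 6
  Job 3: processing = 5, completes at 11
  Job 4: processing = 12, completes at 23
  Job 5: processing = 16, completes at 39
  Job 6: processing = 16, completes at 55
  Job 7: processing = 18, completes at 73
  Job 8: processing = 20, completes at 93
Sum of completion times = 302
Average completion time = 302/8 = 37.75

37.75


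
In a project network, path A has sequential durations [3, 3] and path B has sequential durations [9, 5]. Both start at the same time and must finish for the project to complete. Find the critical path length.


Path A total = 3 + 3 = 6
Path B total = 9 + 5 = 14
Critical path = longest path = max(6, 14) = 14

14


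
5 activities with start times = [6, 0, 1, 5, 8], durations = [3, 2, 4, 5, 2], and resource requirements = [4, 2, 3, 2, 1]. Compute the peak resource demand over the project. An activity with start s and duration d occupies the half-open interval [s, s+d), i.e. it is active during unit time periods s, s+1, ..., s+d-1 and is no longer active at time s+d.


Each activity i is active on [start_i, start_i + duration_i).
Compute total resource usage per time slot:
  t=0: active resources = [2], total = 2
  t=1: active resources = [2, 3], total = 5
  t=2: active resources = [3], total = 3
  t=3: active resources = [3], total = 3
  t=4: active resources = [3], total = 3
  t=5: active resources = [2], total = 2
  t=6: active resources = [4, 2], total = 6
  t=7: active resources = [4, 2], total = 6
  t=8: active resources = [4, 2, 1], total = 7
  t=9: active resources = [2, 1], total = 3
Peak resource demand = 7

7


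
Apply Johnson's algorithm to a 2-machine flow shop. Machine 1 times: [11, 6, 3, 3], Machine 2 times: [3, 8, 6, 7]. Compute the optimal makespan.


Apply Johnson's rule:
  Group 1 (a <= b): [(3, 3, 6), (4, 3, 7), (2, 6, 8)]
  Group 2 (a > b): [(1, 11, 3)]
Optimal job order: [3, 4, 2, 1]
Schedule:
  Job 3: M1 done at 3, M2 done at 9
  Job 4: M1 done at 6, M2 done at 16
  Job 2: M1 done at 12, M2 done at 24
  Job 1: M1 done at 23, M2 done at 27
Makespan = 27

27


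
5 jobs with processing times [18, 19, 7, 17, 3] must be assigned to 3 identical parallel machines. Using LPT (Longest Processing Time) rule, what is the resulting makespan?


Sort jobs in decreasing order (LPT): [19, 18, 17, 7, 3]
Assign each job to the least loaded machine:
  Machine 1: jobs [19], load = 19
  Machine 2: jobs [18, 3], load = 21
  Machine 3: jobs [17, 7], load = 24
Makespan = max load = 24

24


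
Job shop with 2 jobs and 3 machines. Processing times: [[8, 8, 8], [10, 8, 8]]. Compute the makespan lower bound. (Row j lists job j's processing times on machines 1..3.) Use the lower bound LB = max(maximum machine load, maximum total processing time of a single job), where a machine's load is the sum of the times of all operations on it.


Machine loads:
  Machine 1: 8 + 10 = 18
  Machine 2: 8 + 8 = 16
  Machine 3: 8 + 8 = 16
Max machine load = 18
Job totals:
  Job 1: 24
  Job 2: 26
Max job total = 26
Lower bound = max(18, 26) = 26

26


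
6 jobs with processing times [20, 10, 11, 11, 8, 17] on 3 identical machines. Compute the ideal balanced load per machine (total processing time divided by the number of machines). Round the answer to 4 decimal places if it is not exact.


Total processing time = 20 + 10 + 11 + 11 + 8 + 17 = 77
Number of machines = 3
Ideal balanced load = 77 / 3 = 25.6667

25.6667


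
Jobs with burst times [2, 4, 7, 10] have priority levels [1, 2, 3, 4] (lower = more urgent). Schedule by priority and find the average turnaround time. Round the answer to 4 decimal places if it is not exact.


Sort by priority (ascending = highest first):
Order: [(1, 2), (2, 4), (3, 7), (4, 10)]
Completion times:
  Priority 1, burst=2, C=2
  Priority 2, burst=4, C=6
  Priority 3, burst=7, C=13
  Priority 4, burst=10, C=23
Average turnaround = 44/4 = 11.0

11.0


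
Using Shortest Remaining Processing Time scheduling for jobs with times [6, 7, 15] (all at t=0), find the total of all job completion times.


Since all jobs arrive at t=0, SRPT equals SPT ordering.
SPT order: [6, 7, 15]
Completion times:
  Job 1: p=6, C=6
  Job 2: p=7, C=13
  Job 3: p=15, C=28
Total completion time = 6 + 13 + 28 = 47

47


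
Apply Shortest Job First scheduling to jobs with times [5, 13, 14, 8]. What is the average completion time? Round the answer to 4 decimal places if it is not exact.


SJF order (ascending): [5, 8, 13, 14]
Completion times:
  Job 1: burst=5, C=5
  Job 2: burst=8, C=13
  Job 3: burst=13, C=26
  Job 4: burst=14, C=40
Average completion = 84/4 = 21.0

21.0


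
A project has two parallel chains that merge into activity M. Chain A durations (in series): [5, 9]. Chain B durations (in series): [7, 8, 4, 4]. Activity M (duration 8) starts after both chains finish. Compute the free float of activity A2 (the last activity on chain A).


ES(A2) = sum of predecessors on chain A = 5
EF(A2) = ES + duration = 5 + 9 = 14
Successor of A2 is M. ES(M) = max(sum(A), sum(B)) = max(14, 23) = 23
Free float = ES(successor) - EF(current) = 23 - 14 = 9

9


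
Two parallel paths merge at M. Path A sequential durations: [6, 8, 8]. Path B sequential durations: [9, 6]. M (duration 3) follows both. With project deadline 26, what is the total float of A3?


Forward pass: ES(A3) = sum of predecessors on chain A = 14
EF = ES + duration = 14 + 8 = 22
Backward pass: LF(M) = deadline = 26; LS(M) = 26 - 3 = 23
LF(A3) = LS(M) - sum(successors on chain A) = 23 - 0 = 23
LS = LF - duration = 23 - 8 = 15
Total float = LS - ES = 15 - 14 = 1

1


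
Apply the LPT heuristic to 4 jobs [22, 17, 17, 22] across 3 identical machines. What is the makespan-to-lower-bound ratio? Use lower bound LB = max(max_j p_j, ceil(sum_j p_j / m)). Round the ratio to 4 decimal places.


LPT order: [22, 22, 17, 17]
Machine loads after assignment: [22, 22, 34]
LPT makespan = 34
Lower bound = max(max_job, ceil(total/3)) = max(22, 26) = 26
Ratio = 34 / 26 = 1.3077

1.3077


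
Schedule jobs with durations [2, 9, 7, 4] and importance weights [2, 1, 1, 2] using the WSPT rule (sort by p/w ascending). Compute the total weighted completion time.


Compute p/w ratios and sort ascending (WSPT): [(2, 2), (4, 2), (7, 1), (9, 1)]
Compute weighted completion times:
  Job (p=2,w=2): C=2, w*C=2*2=4
  Job (p=4,w=2): C=6, w*C=2*6=12
  Job (p=7,w=1): C=13, w*C=1*13=13
  Job (p=9,w=1): C=22, w*C=1*22=22
Total weighted completion time = 51

51


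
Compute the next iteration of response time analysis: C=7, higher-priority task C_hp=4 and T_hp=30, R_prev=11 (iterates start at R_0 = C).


R_next = C + ceil(R_prev / T_hp) * C_hp
ceil(11 / 30) = ceil(0.3667) = 1
Interference = 1 * 4 = 4
R_next = 7 + 4 = 11
R_next = R_prev, so the iteration has converged (response time = 11).

11


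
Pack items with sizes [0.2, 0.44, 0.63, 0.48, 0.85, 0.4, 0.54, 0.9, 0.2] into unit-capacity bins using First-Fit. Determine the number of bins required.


Place items sequentially using First-Fit:
  Item 0.2 -> new Bin 1
  Item 0.44 -> Bin 1 (now 0.64)
  Item 0.63 -> new Bin 2
  Item 0.48 -> new Bin 3
  Item 0.85 -> new Bin 4
  Item 0.4 -> Bin 3 (now 0.88)
  Item 0.54 -> new Bin 5
  Item 0.9 -> new Bin 6
  Item 0.2 -> Bin 1 (now 0.84)
Total bins used = 6

6


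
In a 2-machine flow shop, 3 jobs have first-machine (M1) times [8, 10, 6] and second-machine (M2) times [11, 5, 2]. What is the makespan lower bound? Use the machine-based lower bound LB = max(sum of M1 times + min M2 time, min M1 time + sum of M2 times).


LB1 = sum(M1 times) + min(M2 times) = 24 + 2 = 26
LB2 = min(M1 times) + sum(M2 times) = 6 + 18 = 24
Lower bound = max(LB1, LB2) = max(26, 24) = 26

26


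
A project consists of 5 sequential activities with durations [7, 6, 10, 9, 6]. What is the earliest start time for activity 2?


Activity 2 starts after activities 1 through 1 complete.
Predecessor durations: [7]
ES = 7 = 7

7


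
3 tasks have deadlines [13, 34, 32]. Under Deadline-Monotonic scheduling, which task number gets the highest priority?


Sort tasks by relative deadline (ascending):
  Task 1: deadline = 13
  Task 3: deadline = 32
  Task 2: deadline = 34
Priority order (highest first): [1, 3, 2]
Highest priority task = 1

1


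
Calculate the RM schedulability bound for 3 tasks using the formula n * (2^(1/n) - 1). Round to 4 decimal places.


Compute 2^(1/3) = 1.2599210499
Subtract 1: 1.2599210499 - 1 = 0.2599210499
Multiply by n: 3 * 0.2599210499 = 0.7797631497
Round to 4 dp: 0.7798

0.7798


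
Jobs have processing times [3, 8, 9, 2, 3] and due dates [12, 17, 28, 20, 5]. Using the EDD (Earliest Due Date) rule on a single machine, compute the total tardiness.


Sort by due date (EDD order): [(3, 5), (3, 12), (8, 17), (2, 20), (9, 28)]
Compute completion times and tardiness:
  Job 1: p=3, d=5, C=3, tardiness=max(0,3-5)=0
  Job 2: p=3, d=12, C=6, tardiness=max(0,6-12)=0
  Job 3: p=8, d=17, C=14, tardiness=max(0,14-17)=0
  Job 4: p=2, d=20, C=16, tardiness=max(0,16-20)=0
  Job 5: p=9, d=28, C=25, tardiness=max(0,25-28)=0
Total tardiness = 0

0


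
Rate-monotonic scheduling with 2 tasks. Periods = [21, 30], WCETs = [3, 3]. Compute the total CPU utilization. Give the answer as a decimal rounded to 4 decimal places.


Compute individual utilizations (exact fractions):
  Task 1: C/T = 3/21 = 1/7 (approx. 0.1429)
  Task 2: C/T = 3/30 = 1/10 (approx. 0.1)
Total utilization U = 1/7 + 1/10 = 17/70
Rounded to 4 decimal places: U = 0.2429
RM (Liu & Layland) bound for 2 tasks = 0.828427; compare with U = 17/70 (approx. 0.242857)
U <= bound, so schedulable by RM sufficient condition.

0.2429


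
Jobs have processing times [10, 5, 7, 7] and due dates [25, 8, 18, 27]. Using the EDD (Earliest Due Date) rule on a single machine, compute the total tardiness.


Sort by due date (EDD order): [(5, 8), (7, 18), (10, 25), (7, 27)]
Compute completion times and tardiness:
  Job 1: p=5, d=8, C=5, tardiness=max(0,5-8)=0
  Job 2: p=7, d=18, C=12, tardiness=max(0,12-18)=0
  Job 3: p=10, d=25, C=22, tardiness=max(0,22-25)=0
  Job 4: p=7, d=27, C=29, tardiness=max(0,29-27)=2
Total tardiness = 2

2


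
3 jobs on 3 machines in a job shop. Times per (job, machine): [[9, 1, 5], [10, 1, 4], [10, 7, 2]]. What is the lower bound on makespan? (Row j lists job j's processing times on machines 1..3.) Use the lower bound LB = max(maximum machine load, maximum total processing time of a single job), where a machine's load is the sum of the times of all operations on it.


Machine loads:
  Machine 1: 9 + 10 + 10 = 29
  Machine 2: 1 + 1 + 7 = 9
  Machine 3: 5 + 4 + 2 = 11
Max machine load = 29
Job totals:
  Job 1: 15
  Job 2: 15
  Job 3: 19
Max job total = 19
Lower bound = max(29, 19) = 29

29


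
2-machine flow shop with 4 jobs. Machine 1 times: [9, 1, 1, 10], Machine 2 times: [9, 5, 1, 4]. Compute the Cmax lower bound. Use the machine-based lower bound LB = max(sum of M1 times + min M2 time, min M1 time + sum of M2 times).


LB1 = sum(M1 times) + min(M2 times) = 21 + 1 = 22
LB2 = min(M1 times) + sum(M2 times) = 1 + 19 = 20
Lower bound = max(LB1, LB2) = max(22, 20) = 22

22


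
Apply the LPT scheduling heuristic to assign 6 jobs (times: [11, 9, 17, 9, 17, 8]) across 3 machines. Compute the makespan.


Sort jobs in decreasing order (LPT): [17, 17, 11, 9, 9, 8]
Assign each job to the least loaded machine:
  Machine 1: jobs [17, 9], load = 26
  Machine 2: jobs [17, 8], load = 25
  Machine 3: jobs [11, 9], load = 20
Makespan = max load = 26

26


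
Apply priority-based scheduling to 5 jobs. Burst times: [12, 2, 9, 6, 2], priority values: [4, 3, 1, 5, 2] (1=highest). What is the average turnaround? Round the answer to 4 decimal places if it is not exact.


Sort by priority (ascending = highest first):
Order: [(1, 9), (2, 2), (3, 2), (4, 12), (5, 6)]
Completion times:
  Priority 1, burst=9, C=9
  Priority 2, burst=2, C=11
  Priority 3, burst=2, C=13
  Priority 4, burst=12, C=25
  Priority 5, burst=6, C=31
Average turnaround = 89/5 = 17.8

17.8


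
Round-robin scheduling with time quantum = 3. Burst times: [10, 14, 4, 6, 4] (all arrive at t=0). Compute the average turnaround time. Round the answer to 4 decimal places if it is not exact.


Time quantum = 3
Execution trace:
  J1 runs 3 units, time = 3
  J2 runs 3 units, time = 6
  J3 runs 3 units, time = 9
  J4 runs 3 units, time = 12
  J5 runs 3 units, time = 15
  J1 runs 3 units, time = 18
  J2 runs 3 units, time = 21
  J3 runs 1 units, time = 22
  J4 runs 3 units, time = 25
  J5 runs 1 units, time = 26
  J1 runs 3 units, time = 29
  J2 runs 3 units, time = 32
  J1 runs 1 units, time = 33
  J2 runs 3 units, time = 36
  J2 runs 2 units, time = 38
Finish times: [33, 38, 22, 25, 26]
Average turnaround = 144/5 = 28.8

28.8


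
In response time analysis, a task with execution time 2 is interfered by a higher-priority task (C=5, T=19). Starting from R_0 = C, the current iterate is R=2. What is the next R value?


R_next = C + ceil(R_prev / T_hp) * C_hp
ceil(2 / 19) = ceil(0.1053) = 1
Interference = 1 * 5 = 5
R_next = 2 + 5 = 7

7


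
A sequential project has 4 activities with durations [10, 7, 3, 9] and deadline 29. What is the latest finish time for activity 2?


LF(activity 2) = deadline - sum of successor durations
Successors: activities 3 through 4 with durations [3, 9]
Sum of successor durations = 12
LF = 29 - 12 = 17

17


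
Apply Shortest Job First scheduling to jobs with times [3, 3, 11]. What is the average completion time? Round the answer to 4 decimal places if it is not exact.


SJF order (ascending): [3, 3, 11]
Completion times:
  Job 1: burst=3, C=3
  Job 2: burst=3, C=6
  Job 3: burst=11, C=17
Average completion = 26/3 = 8.6667

8.6667


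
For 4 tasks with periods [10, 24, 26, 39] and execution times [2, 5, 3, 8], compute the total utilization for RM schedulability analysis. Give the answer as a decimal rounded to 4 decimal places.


Compute individual utilizations (exact fractions):
  Task 1: C/T = 2/10 = 1/5 (approx. 0.2)
  Task 2: C/T = 5/24 (approx. 0.2083)
  Task 3: C/T = 3/26 (approx. 0.1154)
  Task 4: C/T = 8/39 (approx. 0.2051)
Total utilization U = 1/5 + 5/24 + 3/26 + 8/39 = 379/520
Rounded to 4 decimal places: U = 0.7288
RM (Liu & Layland) bound for 4 tasks = 0.756828; compare with U = 379/520 (approx. 0.728846)
U <= bound, so schedulable by RM sufficient condition.

0.7288


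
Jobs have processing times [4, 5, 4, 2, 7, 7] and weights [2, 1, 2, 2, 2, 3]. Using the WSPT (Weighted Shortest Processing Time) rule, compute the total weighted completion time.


Compute p/w ratios and sort ascending (WSPT): [(2, 2), (4, 2), (4, 2), (7, 3), (7, 2), (5, 1)]
Compute weighted completion times:
  Job (p=2,w=2): C=2, w*C=2*2=4
  Job (p=4,w=2): C=6, w*C=2*6=12
  Job (p=4,w=2): C=10, w*C=2*10=20
  Job (p=7,w=3): C=17, w*C=3*17=51
  Job (p=7,w=2): C=24, w*C=2*24=48
  Job (p=5,w=1): C=29, w*C=1*29=29
Total weighted completion time = 164

164


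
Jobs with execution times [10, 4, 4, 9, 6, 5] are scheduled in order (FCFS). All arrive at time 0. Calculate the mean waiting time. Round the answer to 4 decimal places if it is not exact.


FCFS order (as given): [10, 4, 4, 9, 6, 5]
Waiting times:
  Job 1: wait = 0
  Job 2: wait = 10
  Job 3: wait = 14
  Job 4: wait = 18
  Job 5: wait = 27
  Job 6: wait = 33
Sum of waiting times = 102
Average waiting time = 102/6 = 17.0

17.0


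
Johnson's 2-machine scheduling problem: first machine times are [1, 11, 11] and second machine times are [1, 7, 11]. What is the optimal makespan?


Apply Johnson's rule:
  Group 1 (a <= b): [(1, 1, 1), (3, 11, 11)]
  Group 2 (a > b): [(2, 11, 7)]
Optimal job order: [1, 3, 2]
Schedule:
  Job 1: M1 done at 1, M2 done at 2
  Job 3: M1 done at 12, M2 done at 23
  Job 2: M1 done at 23, M2 done at 30
Makespan = 30

30


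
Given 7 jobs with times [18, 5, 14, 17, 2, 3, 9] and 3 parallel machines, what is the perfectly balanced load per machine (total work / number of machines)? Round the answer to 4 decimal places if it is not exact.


Total processing time = 18 + 5 + 14 + 17 + 2 + 3 + 9 = 68
Number of machines = 3
Ideal balanced load = 68 / 3 = 22.6667

22.6667


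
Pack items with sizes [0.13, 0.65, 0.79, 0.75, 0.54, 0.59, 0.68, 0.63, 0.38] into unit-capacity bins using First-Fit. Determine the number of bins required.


Place items sequentially using First-Fit:
  Item 0.13 -> new Bin 1
  Item 0.65 -> Bin 1 (now 0.78)
  Item 0.79 -> new Bin 2
  Item 0.75 -> new Bin 3
  Item 0.54 -> new Bin 4
  Item 0.59 -> new Bin 5
  Item 0.68 -> new Bin 6
  Item 0.63 -> new Bin 7
  Item 0.38 -> Bin 4 (now 0.92)
Total bins used = 7

7


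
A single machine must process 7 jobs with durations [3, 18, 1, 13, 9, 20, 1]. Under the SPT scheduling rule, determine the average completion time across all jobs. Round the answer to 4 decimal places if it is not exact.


Sort jobs by processing time (SPT order): [1, 1, 3, 9, 13, 18, 20]
Compute completion times sequentially:
  Job 1: processing = 1, completes at 1
  Job 2: processing = 1, completes at 2
  Job 3: processing = 3, completes at 5
  Job 4: processing = 9, completes at 14
  Job 5: processing = 13, completes at 27
  Job 6: processing = 18, completes at 45
  Job 7: processing = 20, completes at 65
Sum of completion times = 159
Average completion time = 159/7 = 22.7143

22.7143


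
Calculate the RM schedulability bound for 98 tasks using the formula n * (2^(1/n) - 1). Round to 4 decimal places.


Compute 2^(1/98) = 1.0070980027
Subtract 1: 1.0070980027 - 1 = 0.0070980027
Multiply by n: 98 * 0.0070980027 = 0.6956042646
Round to 4 dp: 0.6956

0.6956


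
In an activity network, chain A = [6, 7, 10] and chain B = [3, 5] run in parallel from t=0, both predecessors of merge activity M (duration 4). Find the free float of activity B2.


ES(B2) = sum of predecessors on chain B = 3
EF(B2) = ES + duration = 3 + 5 = 8
Successor of B2 is M. ES(M) = max(sum(A), sum(B)) = max(23, 8) = 23
Free float = ES(successor) - EF(current) = 23 - 8 = 15

15


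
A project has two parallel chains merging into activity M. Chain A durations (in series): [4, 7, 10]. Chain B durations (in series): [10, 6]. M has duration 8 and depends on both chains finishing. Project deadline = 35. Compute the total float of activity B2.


Forward pass: ES(B2) = sum of predecessors on chain B = 10
EF = ES + duration = 10 + 6 = 16
Backward pass: LF(M) = deadline = 35; LS(M) = 35 - 8 = 27
LF(B2) = LS(M) - sum(successors on chain B) = 27 - 0 = 27
LS = LF - duration = 27 - 6 = 21
Total float = LS - ES = 21 - 10 = 11

11


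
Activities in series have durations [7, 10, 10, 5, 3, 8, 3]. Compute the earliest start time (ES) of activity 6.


Activity 6 starts after activities 1 through 5 complete.
Predecessor durations: [7, 10, 10, 5, 3]
ES = 7 + 10 + 10 + 5 + 3 = 35

35


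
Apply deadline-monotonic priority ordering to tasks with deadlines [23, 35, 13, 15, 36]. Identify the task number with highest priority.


Sort tasks by relative deadline (ascending):
  Task 3: deadline = 13
  Task 4: deadline = 15
  Task 1: deadline = 23
  Task 2: deadline = 35
  Task 5: deadline = 36
Priority order (highest first): [3, 4, 1, 2, 5]
Highest priority task = 3

3


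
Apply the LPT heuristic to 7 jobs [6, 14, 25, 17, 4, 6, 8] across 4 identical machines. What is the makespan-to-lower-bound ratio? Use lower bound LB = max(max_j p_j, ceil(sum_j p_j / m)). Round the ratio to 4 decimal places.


LPT order: [25, 17, 14, 8, 6, 6, 4]
Machine loads after assignment: [25, 17, 20, 18]
LPT makespan = 25
Lower bound = max(max_job, ceil(total/4)) = max(25, 20) = 25
Ratio = 25 / 25 = 1.0

1.0


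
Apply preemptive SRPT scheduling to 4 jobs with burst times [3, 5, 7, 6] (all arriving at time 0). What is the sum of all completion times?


Since all jobs arrive at t=0, SRPT equals SPT ordering.
SPT order: [3, 5, 6, 7]
Completion times:
  Job 1: p=3, C=3
  Job 2: p=5, C=8
  Job 3: p=6, C=14
  Job 4: p=7, C=21
Total completion time = 3 + 8 + 14 + 21 = 46

46


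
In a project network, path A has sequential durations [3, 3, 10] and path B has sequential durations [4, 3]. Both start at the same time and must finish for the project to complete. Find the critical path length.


Path A total = 3 + 3 + 10 = 16
Path B total = 4 + 3 = 7
Critical path = longest path = max(16, 7) = 16

16


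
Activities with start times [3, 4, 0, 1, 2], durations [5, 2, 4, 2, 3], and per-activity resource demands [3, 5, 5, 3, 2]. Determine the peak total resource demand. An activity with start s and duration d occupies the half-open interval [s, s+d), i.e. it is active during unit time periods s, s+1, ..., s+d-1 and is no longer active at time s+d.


Each activity i is active on [start_i, start_i + duration_i).
Compute total resource usage per time slot:
  t=0: active resources = [5], total = 5
  t=1: active resources = [5, 3], total = 8
  t=2: active resources = [5, 3, 2], total = 10
  t=3: active resources = [3, 5, 2], total = 10
  t=4: active resources = [3, 5, 2], total = 10
  t=5: active resources = [3, 5], total = 8
  t=6: active resources = [3], total = 3
  t=7: active resources = [3], total = 3
Peak resource demand = 10

10


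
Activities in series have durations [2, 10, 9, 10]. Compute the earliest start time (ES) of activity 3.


Activity 3 starts after activities 1 through 2 complete.
Predecessor durations: [2, 10]
ES = 2 + 10 = 12

12


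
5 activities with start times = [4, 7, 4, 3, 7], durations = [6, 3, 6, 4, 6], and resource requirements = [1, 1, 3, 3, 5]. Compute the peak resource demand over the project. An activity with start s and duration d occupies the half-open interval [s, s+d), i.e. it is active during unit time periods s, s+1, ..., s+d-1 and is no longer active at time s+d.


Each activity i is active on [start_i, start_i + duration_i).
Compute total resource usage per time slot:
  t=0: active resources = [], total = 0
  t=1: active resources = [], total = 0
  t=2: active resources = [], total = 0
  t=3: active resources = [3], total = 3
  t=4: active resources = [1, 3, 3], total = 7
  t=5: active resources = [1, 3, 3], total = 7
  t=6: active resources = [1, 3, 3], total = 7
  t=7: active resources = [1, 1, 3, 5], total = 10
  t=8: active resources = [1, 1, 3, 5], total = 10
  t=9: active resources = [1, 1, 3, 5], total = 10
  t=10: active resources = [5], total = 5
  t=11: active resources = [5], total = 5
  t=12: active resources = [5], total = 5
Peak resource demand = 10

10


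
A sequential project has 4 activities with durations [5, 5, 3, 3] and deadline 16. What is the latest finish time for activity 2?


LF(activity 2) = deadline - sum of successor durations
Successors: activities 3 through 4 with durations [3, 3]
Sum of successor durations = 6
LF = 16 - 6 = 10

10


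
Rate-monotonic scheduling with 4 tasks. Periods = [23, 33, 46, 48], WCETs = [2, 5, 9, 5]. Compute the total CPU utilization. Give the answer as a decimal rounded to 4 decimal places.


Compute individual utilizations (exact fractions):
  Task 1: C/T = 2/23 (approx. 0.087)
  Task 2: C/T = 5/33 (approx. 0.1515)
  Task 3: C/T = 9/46 (approx. 0.1957)
  Task 4: C/T = 5/48 (approx. 0.1042)
Total utilization U = 2/23 + 5/33 + 9/46 + 5/48 = 2179/4048
Rounded to 4 decimal places: U = 0.5383
RM (Liu & Layland) bound for 4 tasks = 0.756828; compare with U = 2179/4048 (approx. 0.538291)
U <= bound, so schedulable by RM sufficient condition.

0.5383


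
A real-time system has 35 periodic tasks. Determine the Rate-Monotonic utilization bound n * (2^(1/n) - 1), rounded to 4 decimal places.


Compute 2^(1/35) = 1.0200016094
Subtract 1: 1.0200016094 - 1 = 0.0200016094
Multiply by n: 35 * 0.0200016094 = 0.7000563290
Round to 4 dp: 0.7001

0.7001


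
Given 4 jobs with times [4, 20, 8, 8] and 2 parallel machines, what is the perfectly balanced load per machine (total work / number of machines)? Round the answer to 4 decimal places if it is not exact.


Total processing time = 4 + 20 + 8 + 8 = 40
Number of machines = 2
Ideal balanced load = 40 / 2 = 20.0

20.0


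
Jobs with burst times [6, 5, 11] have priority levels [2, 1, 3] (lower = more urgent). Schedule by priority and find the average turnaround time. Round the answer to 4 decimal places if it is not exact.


Sort by priority (ascending = highest first):
Order: [(1, 5), (2, 6), (3, 11)]
Completion times:
  Priority 1, burst=5, C=5
  Priority 2, burst=6, C=11
  Priority 3, burst=11, C=22
Average turnaround = 38/3 = 12.6667

12.6667


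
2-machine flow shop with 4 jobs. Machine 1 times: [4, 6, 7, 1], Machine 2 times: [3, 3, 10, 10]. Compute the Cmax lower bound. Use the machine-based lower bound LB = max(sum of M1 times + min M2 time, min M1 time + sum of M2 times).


LB1 = sum(M1 times) + min(M2 times) = 18 + 3 = 21
LB2 = min(M1 times) + sum(M2 times) = 1 + 26 = 27
Lower bound = max(LB1, LB2) = max(21, 27) = 27

27


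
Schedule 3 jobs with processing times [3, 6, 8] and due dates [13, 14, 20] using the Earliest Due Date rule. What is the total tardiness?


Sort by due date (EDD order): [(3, 13), (6, 14), (8, 20)]
Compute completion times and tardiness:
  Job 1: p=3, d=13, C=3, tardiness=max(0,3-13)=0
  Job 2: p=6, d=14, C=9, tardiness=max(0,9-14)=0
  Job 3: p=8, d=20, C=17, tardiness=max(0,17-20)=0
Total tardiness = 0

0


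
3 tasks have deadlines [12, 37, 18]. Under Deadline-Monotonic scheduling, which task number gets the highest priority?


Sort tasks by relative deadline (ascending):
  Task 1: deadline = 12
  Task 3: deadline = 18
  Task 2: deadline = 37
Priority order (highest first): [1, 3, 2]
Highest priority task = 1

1


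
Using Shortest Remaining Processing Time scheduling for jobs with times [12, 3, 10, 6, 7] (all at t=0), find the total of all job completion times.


Since all jobs arrive at t=0, SRPT equals SPT ordering.
SPT order: [3, 6, 7, 10, 12]
Completion times:
  Job 1: p=3, C=3
  Job 2: p=6, C=9
  Job 3: p=7, C=16
  Job 4: p=10, C=26
  Job 5: p=12, C=38
Total completion time = 3 + 9 + 16 + 26 + 38 = 92

92


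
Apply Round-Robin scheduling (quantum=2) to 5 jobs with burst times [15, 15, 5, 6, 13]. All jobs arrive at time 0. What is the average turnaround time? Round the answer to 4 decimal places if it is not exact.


Time quantum = 2
Execution trace:
  J1 runs 2 units, time = 2
  J2 runs 2 units, time = 4
  J3 runs 2 units, time = 6
  J4 runs 2 units, time = 8
  J5 runs 2 units, time = 10
  J1 runs 2 units, time = 12
  J2 runs 2 units, time = 14
  J3 runs 2 units, time = 16
  J4 runs 2 units, time = 18
  J5 runs 2 units, time = 20
  J1 runs 2 units, time = 22
  J2 runs 2 units, time = 24
  J3 runs 1 units, time = 25
  J4 runs 2 units, time = 27
  J5 runs 2 units, time = 29
  J1 runs 2 units, time = 31
  J2 runs 2 units, time = 33
  J5 runs 2 units, time = 35
  J1 runs 2 units, time = 37
  J2 runs 2 units, time = 39
  J5 runs 2 units, time = 41
  J1 runs 2 units, time = 43
  J2 runs 2 units, time = 45
  J5 runs 2 units, time = 47
  J1 runs 2 units, time = 49
  J2 runs 2 units, time = 51
  J5 runs 1 units, time = 52
  J1 runs 1 units, time = 53
  J2 runs 1 units, time = 54
Finish times: [53, 54, 25, 27, 52]
Average turnaround = 211/5 = 42.2

42.2


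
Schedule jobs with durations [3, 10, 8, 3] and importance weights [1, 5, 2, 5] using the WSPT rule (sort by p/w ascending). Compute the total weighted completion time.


Compute p/w ratios and sort ascending (WSPT): [(3, 5), (10, 5), (3, 1), (8, 2)]
Compute weighted completion times:
  Job (p=3,w=5): C=3, w*C=5*3=15
  Job (p=10,w=5): C=13, w*C=5*13=65
  Job (p=3,w=1): C=16, w*C=1*16=16
  Job (p=8,w=2): C=24, w*C=2*24=48
Total weighted completion time = 144

144


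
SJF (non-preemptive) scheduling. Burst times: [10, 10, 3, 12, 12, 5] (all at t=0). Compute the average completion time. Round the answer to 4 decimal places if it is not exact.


SJF order (ascending): [3, 5, 10, 10, 12, 12]
Completion times:
  Job 1: burst=3, C=3
  Job 2: burst=5, C=8
  Job 3: burst=10, C=18
  Job 4: burst=10, C=28
  Job 5: burst=12, C=40
  Job 6: burst=12, C=52
Average completion = 149/6 = 24.8333

24.8333


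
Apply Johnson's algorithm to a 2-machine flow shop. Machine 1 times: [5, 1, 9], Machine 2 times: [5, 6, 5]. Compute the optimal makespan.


Apply Johnson's rule:
  Group 1 (a <= b): [(2, 1, 6), (1, 5, 5)]
  Group 2 (a > b): [(3, 9, 5)]
Optimal job order: [2, 1, 3]
Schedule:
  Job 2: M1 done at 1, M2 done at 7
  Job 1: M1 done at 6, M2 done at 12
  Job 3: M1 done at 15, M2 done at 20
Makespan = 20

20


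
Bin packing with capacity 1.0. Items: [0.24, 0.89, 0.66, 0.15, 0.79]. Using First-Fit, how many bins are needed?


Place items sequentially using First-Fit:
  Item 0.24 -> new Bin 1
  Item 0.89 -> new Bin 2
  Item 0.66 -> Bin 1 (now 0.9)
  Item 0.15 -> new Bin 3
  Item 0.79 -> Bin 3 (now 0.94)
Total bins used = 3

3


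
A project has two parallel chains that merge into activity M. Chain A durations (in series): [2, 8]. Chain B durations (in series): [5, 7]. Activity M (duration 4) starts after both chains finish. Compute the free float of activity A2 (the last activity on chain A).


ES(A2) = sum of predecessors on chain A = 2
EF(A2) = ES + duration = 2 + 8 = 10
Successor of A2 is M. ES(M) = max(sum(A), sum(B)) = max(10, 12) = 12
Free float = ES(successor) - EF(current) = 12 - 10 = 2

2


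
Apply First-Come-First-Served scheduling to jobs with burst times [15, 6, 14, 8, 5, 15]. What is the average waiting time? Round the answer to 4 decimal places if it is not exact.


FCFS order (as given): [15, 6, 14, 8, 5, 15]
Waiting times:
  Job 1: wait = 0
  Job 2: wait = 15
  Job 3: wait = 21
  Job 4: wait = 35
  Job 5: wait = 43
  Job 6: wait = 48
Sum of waiting times = 162
Average waiting time = 162/6 = 27.0

27.0


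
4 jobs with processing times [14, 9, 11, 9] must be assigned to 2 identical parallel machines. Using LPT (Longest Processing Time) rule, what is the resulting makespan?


Sort jobs in decreasing order (LPT): [14, 11, 9, 9]
Assign each job to the least loaded machine:
  Machine 1: jobs [14, 9], load = 23
  Machine 2: jobs [11, 9], load = 20
Makespan = max load = 23

23


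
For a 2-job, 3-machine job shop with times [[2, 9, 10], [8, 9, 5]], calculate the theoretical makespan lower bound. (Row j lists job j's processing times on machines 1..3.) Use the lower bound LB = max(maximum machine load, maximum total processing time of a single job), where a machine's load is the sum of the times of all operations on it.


Machine loads:
  Machine 1: 2 + 8 = 10
  Machine 2: 9 + 9 = 18
  Machine 3: 10 + 5 = 15
Max machine load = 18
Job totals:
  Job 1: 21
  Job 2: 22
Max job total = 22
Lower bound = max(18, 22) = 22

22


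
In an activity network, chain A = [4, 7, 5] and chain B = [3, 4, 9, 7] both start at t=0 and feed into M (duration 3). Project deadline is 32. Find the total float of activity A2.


Forward pass: ES(A2) = sum of predecessors on chain A = 4
EF = ES + duration = 4 + 7 = 11
Backward pass: LF(M) = deadline = 32; LS(M) = 32 - 3 = 29
LF(A2) = LS(M) - sum(successors on chain A) = 29 - 5 = 24
LS = LF - duration = 24 - 7 = 17
Total float = LS - ES = 17 - 4 = 13

13


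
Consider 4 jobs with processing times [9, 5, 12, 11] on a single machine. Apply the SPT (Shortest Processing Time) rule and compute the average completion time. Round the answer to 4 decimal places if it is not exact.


Sort jobs by processing time (SPT order): [5, 9, 11, 12]
Compute completion times sequentially:
  Job 1: processing = 5, completes at 5
  Job 2: processing = 9, completes at 14
  Job 3: processing = 11, completes at 25
  Job 4: processing = 12, completes at 37
Sum of completion times = 81
Average completion time = 81/4 = 20.25

20.25


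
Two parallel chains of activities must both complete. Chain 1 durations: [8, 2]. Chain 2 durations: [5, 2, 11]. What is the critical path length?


Path A total = 8 + 2 = 10
Path B total = 5 + 2 + 11 = 18
Critical path = longest path = max(10, 18) = 18

18


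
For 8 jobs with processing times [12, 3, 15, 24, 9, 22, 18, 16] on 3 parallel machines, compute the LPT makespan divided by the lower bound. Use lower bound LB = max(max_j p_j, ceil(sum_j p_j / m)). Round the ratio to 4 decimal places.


LPT order: [24, 22, 18, 16, 15, 12, 9, 3]
Machine loads after assignment: [39, 37, 43]
LPT makespan = 43
Lower bound = max(max_job, ceil(total/3)) = max(24, 40) = 40
Ratio = 43 / 40 = 1.075

1.075


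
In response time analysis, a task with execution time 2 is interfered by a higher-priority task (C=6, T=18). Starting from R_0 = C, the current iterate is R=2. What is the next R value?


R_next = C + ceil(R_prev / T_hp) * C_hp
ceil(2 / 18) = ceil(0.1111) = 1
Interference = 1 * 6 = 6
R_next = 2 + 6 = 8

8


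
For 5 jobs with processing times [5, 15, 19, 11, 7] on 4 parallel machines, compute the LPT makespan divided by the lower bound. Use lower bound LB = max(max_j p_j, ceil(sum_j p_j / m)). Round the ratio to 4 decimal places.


LPT order: [19, 15, 11, 7, 5]
Machine loads after assignment: [19, 15, 11, 12]
LPT makespan = 19
Lower bound = max(max_job, ceil(total/4)) = max(19, 15) = 19
Ratio = 19 / 19 = 1.0

1.0


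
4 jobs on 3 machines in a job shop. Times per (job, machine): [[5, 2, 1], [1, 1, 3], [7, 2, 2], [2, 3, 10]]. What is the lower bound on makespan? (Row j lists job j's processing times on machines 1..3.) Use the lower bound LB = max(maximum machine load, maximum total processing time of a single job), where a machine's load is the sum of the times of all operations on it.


Machine loads:
  Machine 1: 5 + 1 + 7 + 2 = 15
  Machine 2: 2 + 1 + 2 + 3 = 8
  Machine 3: 1 + 3 + 2 + 10 = 16
Max machine load = 16
Job totals:
  Job 1: 8
  Job 2: 5
  Job 3: 11
  Job 4: 15
Max job total = 15
Lower bound = max(16, 15) = 16

16


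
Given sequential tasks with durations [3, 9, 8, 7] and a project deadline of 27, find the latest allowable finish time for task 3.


LF(activity 3) = deadline - sum of successor durations
Successors: activities 4 through 4 with durations [7]
Sum of successor durations = 7
LF = 27 - 7 = 20

20
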